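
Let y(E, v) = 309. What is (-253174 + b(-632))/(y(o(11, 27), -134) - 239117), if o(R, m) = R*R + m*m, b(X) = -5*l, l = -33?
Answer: 253009/238808 ≈ 1.0595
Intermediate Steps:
b(X) = 165 (b(X) = -5*(-33) = 165)
o(R, m) = R**2 + m**2
(-253174 + b(-632))/(y(o(11, 27), -134) - 239117) = (-253174 + 165)/(309 - 239117) = -253009/(-238808) = -253009*(-1/238808) = 253009/238808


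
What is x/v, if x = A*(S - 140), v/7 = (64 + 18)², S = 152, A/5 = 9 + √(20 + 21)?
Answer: 135/11767 + 15*√41/11767 ≈ 0.019635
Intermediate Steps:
A = 45 + 5*√41 (A = 5*(9 + √(20 + 21)) = 5*(9 + √41) = 45 + 5*√41 ≈ 77.016)
v = 47068 (v = 7*(64 + 18)² = 7*82² = 7*6724 = 47068)
x = 540 + 60*√41 (x = (45 + 5*√41)*(152 - 140) = (45 + 5*√41)*12 = 540 + 60*√41 ≈ 924.19)
x/v = (540 + 60*√41)/47068 = (540 + 60*√41)*(1/47068) = 135/11767 + 15*√41/11767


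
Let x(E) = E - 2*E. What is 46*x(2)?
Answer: -92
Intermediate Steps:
x(E) = -E
46*x(2) = 46*(-1*2) = 46*(-2) = -92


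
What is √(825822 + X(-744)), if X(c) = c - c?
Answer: 3*√91758 ≈ 908.75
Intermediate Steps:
X(c) = 0
√(825822 + X(-744)) = √(825822 + 0) = √825822 = 3*√91758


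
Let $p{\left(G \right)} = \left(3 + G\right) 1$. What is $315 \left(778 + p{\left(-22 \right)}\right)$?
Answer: $239085$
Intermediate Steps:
$p{\left(G \right)} = 3 + G$
$315 \left(778 + p{\left(-22 \right)}\right) = 315 \left(778 + \left(3 - 22\right)\right) = 315 \left(778 - 19\right) = 315 \cdot 759 = 239085$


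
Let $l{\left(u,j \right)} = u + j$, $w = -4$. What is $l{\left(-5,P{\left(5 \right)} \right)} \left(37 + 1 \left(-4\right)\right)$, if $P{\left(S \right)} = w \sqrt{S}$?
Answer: $-165 - 132 \sqrt{5} \approx -460.16$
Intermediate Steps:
$P{\left(S \right)} = - 4 \sqrt{S}$
$l{\left(u,j \right)} = j + u$
$l{\left(-5,P{\left(5 \right)} \right)} \left(37 + 1 \left(-4\right)\right) = \left(- 4 \sqrt{5} - 5\right) \left(37 + 1 \left(-4\right)\right) = \left(-5 - 4 \sqrt{5}\right) \left(37 - 4\right) = \left(-5 - 4 \sqrt{5}\right) 33 = -165 - 132 \sqrt{5}$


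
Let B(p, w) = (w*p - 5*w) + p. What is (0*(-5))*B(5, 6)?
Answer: 0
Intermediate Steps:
B(p, w) = p - 5*w + p*w (B(p, w) = (p*w - 5*w) + p = (-5*w + p*w) + p = p - 5*w + p*w)
(0*(-5))*B(5, 6) = (0*(-5))*(5 - 5*6 + 5*6) = 0*(5 - 30 + 30) = 0*5 = 0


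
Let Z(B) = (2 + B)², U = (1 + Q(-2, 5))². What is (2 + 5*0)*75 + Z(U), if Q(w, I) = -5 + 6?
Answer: 186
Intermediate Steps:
Q(w, I) = 1
U = 4 (U = (1 + 1)² = 2² = 4)
(2 + 5*0)*75 + Z(U) = (2 + 5*0)*75 + (2 + 4)² = (2 + 0)*75 + 6² = 2*75 + 36 = 150 + 36 = 186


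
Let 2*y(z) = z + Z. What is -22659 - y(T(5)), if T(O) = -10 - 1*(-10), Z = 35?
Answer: -45353/2 ≈ -22677.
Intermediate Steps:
T(O) = 0 (T(O) = -10 + 10 = 0)
y(z) = 35/2 + z/2 (y(z) = (z + 35)/2 = (35 + z)/2 = 35/2 + z/2)
-22659 - y(T(5)) = -22659 - (35/2 + (1/2)*0) = -22659 - (35/2 + 0) = -22659 - 1*35/2 = -22659 - 35/2 = -45353/2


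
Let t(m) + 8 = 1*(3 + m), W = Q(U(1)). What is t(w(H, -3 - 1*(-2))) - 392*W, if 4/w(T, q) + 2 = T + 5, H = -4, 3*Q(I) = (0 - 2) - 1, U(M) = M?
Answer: 383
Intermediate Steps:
Q(I) = -1 (Q(I) = ((0 - 2) - 1)/3 = (-2 - 1)/3 = (1/3)*(-3) = -1)
W = -1
w(T, q) = 4/(3 + T) (w(T, q) = 4/(-2 + (T + 5)) = 4/(-2 + (5 + T)) = 4/(3 + T))
t(m) = -5 + m (t(m) = -8 + 1*(3 + m) = -8 + (3 + m) = -5 + m)
t(w(H, -3 - 1*(-2))) - 392*W = (-5 + 4/(3 - 4)) - 392*(-1) = (-5 + 4/(-1)) + 392 = (-5 + 4*(-1)) + 392 = (-5 - 4) + 392 = -9 + 392 = 383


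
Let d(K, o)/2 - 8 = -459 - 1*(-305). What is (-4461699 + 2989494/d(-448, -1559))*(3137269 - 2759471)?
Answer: -123332686206099/73 ≈ -1.6895e+12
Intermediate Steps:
d(K, o) = -292 (d(K, o) = 16 + 2*(-459 - 1*(-305)) = 16 + 2*(-459 + 305) = 16 + 2*(-154) = 16 - 308 = -292)
(-4461699 + 2989494/d(-448, -1559))*(3137269 - 2759471) = (-4461699 + 2989494/(-292))*(3137269 - 2759471) = (-4461699 + 2989494*(-1/292))*377798 = (-4461699 - 1494747/146)*377798 = -652902801/146*377798 = -123332686206099/73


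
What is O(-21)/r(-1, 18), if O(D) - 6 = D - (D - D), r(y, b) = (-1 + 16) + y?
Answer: -15/14 ≈ -1.0714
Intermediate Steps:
r(y, b) = 15 + y
O(D) = 6 + D (O(D) = 6 + (D - (D - D)) = 6 + (D - 1*0) = 6 + (D + 0) = 6 + D)
O(-21)/r(-1, 18) = (6 - 21)/(15 - 1) = -15/14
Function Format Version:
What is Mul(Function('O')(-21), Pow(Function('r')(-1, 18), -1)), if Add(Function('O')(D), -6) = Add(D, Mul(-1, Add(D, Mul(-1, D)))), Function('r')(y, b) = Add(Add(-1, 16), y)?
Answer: Rational(-15, 14) ≈ -1.0714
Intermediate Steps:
Function('r')(y, b) = Add(15, y)
Function('O')(D) = Add(6, D) (Function('O')(D) = Add(6, Add(D, Mul(-1, Add(D, Mul(-1, D))))) = Add(6, Add(D, Mul(-1, 0))) = Add(6, Add(D, 0)) = Add(6, D))
Mul(Function('O')(-21), Pow(Function('r')(-1, 18), -1)) = Mul(Add(6, -21), Pow(Add(15, -1), -1)) = Mul(-15, Pow(14, -1)) = Mul(-15, Rational(1, 14)) = Rational(-15, 14)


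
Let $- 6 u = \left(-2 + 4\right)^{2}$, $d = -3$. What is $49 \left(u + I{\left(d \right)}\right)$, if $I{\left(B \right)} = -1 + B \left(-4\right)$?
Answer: $\frac{1519}{3} \approx 506.33$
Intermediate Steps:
$I{\left(B \right)} = -1 - 4 B$
$u = - \frac{2}{3}$ ($u = - \frac{\left(-2 + 4\right)^{2}}{6} = - \frac{2^{2}}{6} = \left(- \frac{1}{6}\right) 4 = - \frac{2}{3} \approx -0.66667$)
$49 \left(u + I{\left(d \right)}\right) = 49 \left(- \frac{2}{3} - -11\right) = 49 \left(- \frac{2}{3} + \left(-1 + 12\right)\right) = 49 \left(- \frac{2}{3} + 11\right) = 49 \cdot \frac{31}{3} = \frac{1519}{3}$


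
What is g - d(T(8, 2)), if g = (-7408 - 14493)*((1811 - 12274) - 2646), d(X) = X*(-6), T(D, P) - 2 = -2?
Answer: 287100209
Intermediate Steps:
T(D, P) = 0 (T(D, P) = 2 - 2 = 0)
d(X) = -6*X
g = 287100209 (g = -21901*(-10463 - 2646) = -21901*(-13109) = 287100209)
g - d(T(8, 2)) = 287100209 - (-6)*0 = 287100209 - 1*0 = 287100209 + 0 = 287100209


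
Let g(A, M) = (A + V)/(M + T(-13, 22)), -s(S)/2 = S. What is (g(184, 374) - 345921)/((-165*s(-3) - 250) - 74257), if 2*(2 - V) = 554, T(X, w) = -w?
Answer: 121764283/26574944 ≈ 4.5819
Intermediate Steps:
V = -275 (V = 2 - 1/2*554 = 2 - 277 = -275)
s(S) = -2*S
g(A, M) = (-275 + A)/(-22 + M) (g(A, M) = (A - 275)/(M - 1*22) = (-275 + A)/(M - 22) = (-275 + A)/(-22 + M))
(g(184, 374) - 345921)/((-165*s(-3) - 250) - 74257) = ((-275 + 184)/(-22 + 374) - 345921)/((-(-330)*(-3) - 250) - 74257) = (-91/352 - 345921)/((-165*6 - 250) - 74257) = ((1/352)*(-91) - 345921)/((-990 - 250) - 74257) = (-91/352 - 345921)/(-1240 - 74257) = -121764283/352/(-75497) = -121764283/352*(-1/75497) = 121764283/26574944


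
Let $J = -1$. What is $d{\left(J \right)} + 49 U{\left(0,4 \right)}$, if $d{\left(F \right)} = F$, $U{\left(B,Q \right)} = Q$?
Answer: $195$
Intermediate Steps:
$d{\left(J \right)} + 49 U{\left(0,4 \right)} = -1 + 49 \cdot 4 = -1 + 196 = 195$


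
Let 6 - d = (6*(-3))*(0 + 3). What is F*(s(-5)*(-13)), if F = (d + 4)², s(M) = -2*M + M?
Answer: -266240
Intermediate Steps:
d = 60 (d = 6 - 6*(-3)*(0 + 3) = 6 - (-18)*3 = 6 - 1*(-54) = 6 + 54 = 60)
s(M) = -M
F = 4096 (F = (60 + 4)² = 64² = 4096)
F*(s(-5)*(-13)) = 4096*(-1*(-5)*(-13)) = 4096*(5*(-13)) = 4096*(-65) = -266240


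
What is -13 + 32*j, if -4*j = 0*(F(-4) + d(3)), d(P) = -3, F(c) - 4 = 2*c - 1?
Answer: -13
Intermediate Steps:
F(c) = 3 + 2*c (F(c) = 4 + (2*c - 1) = 4 + (-1 + 2*c) = 3 + 2*c)
j = 0 (j = -0*((3 + 2*(-4)) - 3) = -0*((3 - 8) - 3) = -0*(-5 - 3) = -0*(-8) = -1/4*0 = 0)
-13 + 32*j = -13 + 32*0 = -13 + 0 = -13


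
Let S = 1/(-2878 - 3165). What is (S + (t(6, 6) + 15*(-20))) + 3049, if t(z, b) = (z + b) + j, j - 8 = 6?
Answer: 16769324/6043 ≈ 2775.0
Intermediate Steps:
j = 14 (j = 8 + 6 = 14)
t(z, b) = 14 + b + z (t(z, b) = (z + b) + 14 = (b + z) + 14 = 14 + b + z)
S = -1/6043 (S = 1/(-6043) = -1/6043 ≈ -0.00016548)
(S + (t(6, 6) + 15*(-20))) + 3049 = (-1/6043 + ((14 + 6 + 6) + 15*(-20))) + 3049 = (-1/6043 + (26 - 300)) + 3049 = (-1/6043 - 274) + 3049 = -1655783/6043 + 3049 = 16769324/6043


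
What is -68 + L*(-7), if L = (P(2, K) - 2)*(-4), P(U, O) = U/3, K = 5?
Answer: -316/3 ≈ -105.33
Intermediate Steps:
P(U, O) = U/3 (P(U, O) = U*(1/3) = U/3)
L = 16/3 (L = ((1/3)*2 - 2)*(-4) = (2/3 - 2)*(-4) = -4/3*(-4) = 16/3 ≈ 5.3333)
-68 + L*(-7) = -68 + (16/3)*(-7) = -68 - 112/3 = -316/3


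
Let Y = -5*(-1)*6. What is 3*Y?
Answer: 90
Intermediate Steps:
Y = 30 (Y = 5*6 = 30)
3*Y = 3*30 = 90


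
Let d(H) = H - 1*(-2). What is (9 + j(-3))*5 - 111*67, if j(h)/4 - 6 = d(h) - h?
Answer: -7232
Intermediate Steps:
d(H) = 2 + H (d(H) = H + 2 = 2 + H)
j(h) = 32 (j(h) = 24 + 4*((2 + h) - h) = 24 + 4*2 = 24 + 8 = 32)
(9 + j(-3))*5 - 111*67 = (9 + 32)*5 - 111*67 = 41*5 - 7437 = 205 - 7437 = -7232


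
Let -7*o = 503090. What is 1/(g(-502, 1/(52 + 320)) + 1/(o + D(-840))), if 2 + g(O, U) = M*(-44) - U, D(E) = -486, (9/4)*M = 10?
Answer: -10093662/1994086277 ≈ -0.0050618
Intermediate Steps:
M = 40/9 (M = (4/9)*10 = 40/9 ≈ 4.4444)
o = -71870 (o = -⅐*503090 = -71870)
g(O, U) = -1778/9 - U (g(O, U) = -2 + ((40/9)*(-44) - U) = -2 + (-1760/9 - U) = -1778/9 - U)
1/(g(-502, 1/(52 + 320)) + 1/(o + D(-840))) = 1/((-1778/9 - 1/(52 + 320)) + 1/(-71870 - 486)) = 1/((-1778/9 - 1/372) + 1/(-72356)) = 1/((-1778/9 - 1*1/372) - 1/72356) = 1/((-1778/9 - 1/372) - 1/72356) = 1/(-220475/1116 - 1/72356) = 1/(-1994086277/10093662) = -10093662/1994086277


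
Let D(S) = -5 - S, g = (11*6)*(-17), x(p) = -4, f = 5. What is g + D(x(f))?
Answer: -1123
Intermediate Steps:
g = -1122 (g = 66*(-17) = -1122)
g + D(x(f)) = -1122 + (-5 - 1*(-4)) = -1122 + (-5 + 4) = -1122 - 1 = -1123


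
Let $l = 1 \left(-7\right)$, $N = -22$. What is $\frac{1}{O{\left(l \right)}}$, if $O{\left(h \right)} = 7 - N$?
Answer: $\frac{1}{29} \approx 0.034483$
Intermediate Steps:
$l = -7$
$O{\left(h \right)} = 29$ ($O{\left(h \right)} = 7 - -22 = 7 + 22 = 29$)
$\frac{1}{O{\left(l \right)}} = \frac{1}{29}$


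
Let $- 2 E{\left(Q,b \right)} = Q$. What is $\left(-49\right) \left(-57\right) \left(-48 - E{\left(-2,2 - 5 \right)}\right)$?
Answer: $-136857$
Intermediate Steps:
$E{\left(Q,b \right)} = - \frac{Q}{2}$
$\left(-49\right) \left(-57\right) \left(-48 - E{\left(-2,2 - 5 \right)}\right) = \left(-49\right) \left(-57\right) \left(-48 - \left(- \frac{1}{2}\right) \left(-2\right)\right) = 2793 \left(-48 - 1\right) = 2793 \left(-49\right) = -136857$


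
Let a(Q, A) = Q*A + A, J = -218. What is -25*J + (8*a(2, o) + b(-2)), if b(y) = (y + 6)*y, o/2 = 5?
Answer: 5682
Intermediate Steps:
o = 10 (o = 2*5 = 10)
b(y) = y*(6 + y) (b(y) = (6 + y)*y = y*(6 + y))
a(Q, A) = A + A*Q (a(Q, A) = A*Q + A = A + A*Q)
-25*J + (8*a(2, o) + b(-2)) = -25*(-218) + (8*(10*(1 + 2)) - 2*(6 - 2)) = 5450 + (8*(10*3) - 2*4) = 5450 + (8*30 - 8) = 5450 + (240 - 8) = 5450 + 232 = 5682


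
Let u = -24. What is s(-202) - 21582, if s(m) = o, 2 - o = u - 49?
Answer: -21507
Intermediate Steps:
o = 75 (o = 2 - (-24 - 49) = 2 - 1*(-73) = 2 + 73 = 75)
s(m) = 75
s(-202) - 21582 = 75 - 21582 = -21507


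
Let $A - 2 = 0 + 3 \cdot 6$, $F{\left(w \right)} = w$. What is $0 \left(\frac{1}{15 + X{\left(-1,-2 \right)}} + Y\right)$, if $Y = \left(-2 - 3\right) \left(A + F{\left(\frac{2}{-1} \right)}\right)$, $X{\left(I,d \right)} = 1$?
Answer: $0$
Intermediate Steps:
$A = 20$ ($A = 2 + \left(0 + 3 \cdot 6\right) = 2 + \left(0 + 18\right) = 2 + 18 = 20$)
$Y = -90$ ($Y = \left(-2 - 3\right) \left(20 + \frac{2}{-1}\right) = - 5 \left(20 + 2 \left(-1\right)\right) = - 5 \left(20 - 2\right) = \left(-5\right) 18 = -90$)
$0 \left(\frac{1}{15 + X{\left(-1,-2 \right)}} + Y\right) = 0 \left(\frac{1}{15 + 1} - 90\right) = 0 \left(\frac{1}{16} - 90\right) = 0 \left(- \frac{1439}{16}\right) = 0$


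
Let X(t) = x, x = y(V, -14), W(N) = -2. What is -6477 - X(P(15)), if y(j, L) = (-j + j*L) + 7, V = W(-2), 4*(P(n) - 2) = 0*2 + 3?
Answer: -6514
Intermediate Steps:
P(n) = 11/4 (P(n) = 2 + (0*2 + 3)/4 = 2 + (0 + 3)/4 = 2 + (¼)*3 = 2 + ¾ = 11/4)
V = -2
y(j, L) = 7 - j + L*j (y(j, L) = (-j + L*j) + 7 = 7 - j + L*j)
x = 37 (x = 7 - 1*(-2) - 14*(-2) = 7 + 2 + 28 = 37)
X(t) = 37
-6477 - X(P(15)) = -6477 - 1*37 = -6477 - 37 = -6514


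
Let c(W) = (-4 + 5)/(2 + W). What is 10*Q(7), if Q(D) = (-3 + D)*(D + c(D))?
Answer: 2560/9 ≈ 284.44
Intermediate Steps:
c(W) = 1/(2 + W)
Q(D) = (-3 + D)*(D + 1/(2 + D))
10*Q(7) = 10*((-3 + 7 + 7*(-3 + 7)*(2 + 7))/(2 + 7)) = 10*((-3 + 7 + 7*4*9)/9) = 10*((-3 + 7 + 252)/9) = 10*((1/9)*256) = 10*(256/9) = 2560/9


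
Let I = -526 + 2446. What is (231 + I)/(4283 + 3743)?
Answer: 2151/8026 ≈ 0.26800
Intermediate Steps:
I = 1920
(231 + I)/(4283 + 3743) = (231 + 1920)/(4283 + 3743) = 2151/8026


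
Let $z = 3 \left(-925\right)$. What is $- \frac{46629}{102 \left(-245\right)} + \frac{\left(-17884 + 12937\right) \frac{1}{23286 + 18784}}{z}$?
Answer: $\frac{4320469253}{2315427625} \approx 1.8659$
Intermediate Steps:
$z = -2775$
$- \frac{46629}{102 \left(-245\right)} + \frac{\left(-17884 + 12937\right) \frac{1}{23286 + 18784}}{z} = - \frac{46629}{102 \left(-245\right)} + \frac{\left(-17884 + 12937\right) \frac{1}{23286 + 18784}}{-2775} = - \frac{46629}{-24990} + - \frac{4947}{42070} \left(- \frac{1}{2775}\right) = \left(-46629\right) \left(- \frac{1}{24990}\right) + \left(-4947\right) \frac{1}{42070} \left(- \frac{1}{2775}\right) = \frac{15543}{8330} - - \frac{1649}{38914750} = \frac{15543}{8330} + \frac{1649}{38914750} = \frac{4320469253}{2315427625}$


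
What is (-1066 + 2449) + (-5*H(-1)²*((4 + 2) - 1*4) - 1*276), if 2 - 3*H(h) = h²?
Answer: 9953/9 ≈ 1105.9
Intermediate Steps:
H(h) = ⅔ - h²/3
(-1066 + 2449) + (-5*H(-1)²*((4 + 2) - 1*4) - 1*276) = (-1066 + 2449) + (-5*(⅔ - ⅓*(-1)²)²*((4 + 2) - 1*4) - 1*276) = 1383 + (-5*(⅔ - ⅓*1)²*(6 - 4) - 276) = 1383 + (-5*(⅔ - ⅓)²*2 - 276) = 1383 + (-5*(⅓)²*2 - 276) = 1383 + (-5*2/9 - 276) = 1383 + (-10/9 - 276) = 1383 - 2494/9 = 9953/9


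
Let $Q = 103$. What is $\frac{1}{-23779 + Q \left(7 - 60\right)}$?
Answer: $- \frac{1}{29238} \approx -3.4202 \cdot 10^{-5}$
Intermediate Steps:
$\frac{1}{-23779 + Q \left(7 - 60\right)} = \frac{1}{-23779 + 103 \left(7 - 60\right)} = \frac{1}{-23779 + 103 \left(-53\right)} = \frac{1}{-23779 - 5459} = \frac{1}{-29238} = - \frac{1}{29238}$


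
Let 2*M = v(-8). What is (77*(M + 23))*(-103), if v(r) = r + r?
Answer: -118965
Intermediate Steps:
v(r) = 2*r
M = -8 (M = (2*(-8))/2 = (½)*(-16) = -8)
(77*(M + 23))*(-103) = (77*(-8 + 23))*(-103) = (77*15)*(-103) = 1155*(-103) = -118965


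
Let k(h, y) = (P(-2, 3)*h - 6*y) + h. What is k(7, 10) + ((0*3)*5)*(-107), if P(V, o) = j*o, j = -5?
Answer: -158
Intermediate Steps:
P(V, o) = -5*o
k(h, y) = -14*h - 6*y (k(h, y) = ((-5*3)*h - 6*y) + h = (-15*h - 6*y) + h = -14*h - 6*y)
k(7, 10) + ((0*3)*5)*(-107) = (-14*7 - 6*10) + ((0*3)*5)*(-107) = (-98 - 60) + (0*5)*(-107) = -158 + 0*(-107) = -158 + 0 = -158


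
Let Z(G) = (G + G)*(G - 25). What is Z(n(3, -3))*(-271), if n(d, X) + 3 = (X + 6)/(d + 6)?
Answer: -359888/9 ≈ -39988.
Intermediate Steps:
n(d, X) = -3 + (6 + X)/(6 + d) (n(d, X) = -3 + (X + 6)/(d + 6) = -3 + (6 + X)/(6 + d))
Z(G) = 2*G*(-25 + G) (Z(G) = (2*G)*(-25 + G) = 2*G*(-25 + G))
Z(n(3, -3))*(-271) = (2*((-12 - 3 - 3*3)/(6 + 3))*(-25 + (-12 - 3 - 3*3)/(6 + 3)))*(-271) = (2*((-12 - 3 - 9)/9)*(-25 + (-12 - 3 - 9)/9))*(-271) = (2*((⅑)*(-24))*(-25 + (⅑)*(-24)))*(-271) = (2*(-8/3)*(-25 - 8/3))*(-271) = (2*(-8/3)*(-83/3))*(-271) = (1328/9)*(-271) = -359888/9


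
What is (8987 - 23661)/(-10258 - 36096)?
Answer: 667/2107 ≈ 0.31656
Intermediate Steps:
(8987 - 23661)/(-10258 - 36096) = -14674/(-46354) = -14674*(-1/46354) = 667/2107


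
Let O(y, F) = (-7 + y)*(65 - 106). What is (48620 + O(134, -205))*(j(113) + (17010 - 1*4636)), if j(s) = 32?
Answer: 538581678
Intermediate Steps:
O(y, F) = 287 - 41*y (O(y, F) = (-7 + y)*(-41) = 287 - 41*y)
(48620 + O(134, -205))*(j(113) + (17010 - 1*4636)) = (48620 + (287 - 41*134))*(32 + (17010 - 1*4636)) = (48620 + (287 - 5494))*(32 + (17010 - 4636)) = (48620 - 5207)*(32 + 12374) = 43413*12406 = 538581678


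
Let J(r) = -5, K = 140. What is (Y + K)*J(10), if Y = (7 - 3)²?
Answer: -780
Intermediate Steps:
Y = 16 (Y = 4² = 16)
(Y + K)*J(10) = (16 + 140)*(-5) = 156*(-5) = -780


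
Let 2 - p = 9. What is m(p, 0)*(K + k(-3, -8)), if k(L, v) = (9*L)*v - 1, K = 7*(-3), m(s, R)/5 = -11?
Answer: -10670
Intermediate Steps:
p = -7 (p = 2 - 1*9 = 2 - 9 = -7)
m(s, R) = -55 (m(s, R) = 5*(-11) = -55)
K = -21
k(L, v) = -1 + 9*L*v (k(L, v) = 9*L*v - 1 = -1 + 9*L*v)
m(p, 0)*(K + k(-3, -8)) = -55*(-21 + (-1 + 9*(-3)*(-8))) = -55*(-21 + (-1 + 216)) = -55*(-21 + 215) = -55*194 = -10670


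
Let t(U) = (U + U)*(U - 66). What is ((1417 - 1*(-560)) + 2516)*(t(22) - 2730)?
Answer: -20964338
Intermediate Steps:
t(U) = 2*U*(-66 + U) (t(U) = (2*U)*(-66 + U) = 2*U*(-66 + U))
((1417 - 1*(-560)) + 2516)*(t(22) - 2730) = ((1417 - 1*(-560)) + 2516)*(2*22*(-66 + 22) - 2730) = ((1417 + 560) + 2516)*(2*22*(-44) - 2730) = (1977 + 2516)*(-1936 - 2730) = 4493*(-4666) = -20964338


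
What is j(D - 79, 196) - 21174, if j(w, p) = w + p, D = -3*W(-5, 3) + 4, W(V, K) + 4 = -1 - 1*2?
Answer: -21032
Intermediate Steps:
W(V, K) = -7 (W(V, K) = -4 + (-1 - 1*2) = -4 + (-1 - 2) = -4 - 3 = -7)
D = 25 (D = -3*(-7) + 4 = 21 + 4 = 25)
j(w, p) = p + w
j(D - 79, 196) - 21174 = (196 + (25 - 79)) - 21174 = (196 - 54) - 21174 = 142 - 21174 = -21032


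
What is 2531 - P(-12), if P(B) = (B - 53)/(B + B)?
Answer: 60679/24 ≈ 2528.3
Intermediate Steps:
P(B) = (-53 + B)/(2*B) (P(B) = (-53 + B)/((2*B)) = (-53 + B)*(1/(2*B)) = (-53 + B)/(2*B))
2531 - P(-12) = 2531 - (-53 - 12)/(2*(-12)) = 2531 - (-1)*(-65)/(2*12) = 2531 - 1*65/24 = 2531 - 65/24 = 60679/24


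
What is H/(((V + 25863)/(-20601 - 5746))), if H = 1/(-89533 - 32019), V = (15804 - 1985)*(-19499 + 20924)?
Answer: 26347/2396754799776 ≈ 1.0993e-8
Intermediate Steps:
V = 19692075 (V = 13819*1425 = 19692075)
H = -1/121552 (H = 1/(-121552) = -1/121552 ≈ -8.2269e-6)
H/(((V + 25863)/(-20601 - 5746))) = -(-20601 - 5746)/(19692075 + 25863)/121552 = -1/(121552*(19717938/(-26347))) = -1/(121552*(19717938*(-1/26347))) = -1/(121552*(-19717938/26347)) = -1/121552*(-26347/19717938) = 26347/2396754799776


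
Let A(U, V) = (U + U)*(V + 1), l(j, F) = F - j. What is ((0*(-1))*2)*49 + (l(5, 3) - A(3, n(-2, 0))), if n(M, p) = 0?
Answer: -8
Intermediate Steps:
A(U, V) = 2*U*(1 + V) (A(U, V) = (2*U)*(1 + V) = 2*U*(1 + V))
((0*(-1))*2)*49 + (l(5, 3) - A(3, n(-2, 0))) = ((0*(-1))*2)*49 + ((3 - 1*5) - 2*3*(1 + 0)) = (0*2)*49 + ((3 - 5) - 2*3) = 0*49 + (-2 - 1*6) = 0 + (-2 - 6) = 0 - 8 = -8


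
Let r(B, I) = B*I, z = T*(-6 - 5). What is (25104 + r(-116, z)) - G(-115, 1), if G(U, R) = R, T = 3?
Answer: 28931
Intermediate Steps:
z = -33 (z = 3*(-6 - 5) = 3*(-11) = -33)
(25104 + r(-116, z)) - G(-115, 1) = (25104 - 116*(-33)) - 1*1 = (25104 + 3828) - 1 = 28932 - 1 = 28931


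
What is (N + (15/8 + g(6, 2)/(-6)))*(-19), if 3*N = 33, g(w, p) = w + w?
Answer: -1653/8 ≈ -206.63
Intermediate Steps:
g(w, p) = 2*w
N = 11 (N = (1/3)*33 = 11)
(N + (15/8 + g(6, 2)/(-6)))*(-19) = (11 + (15/8 + (2*6)/(-6)))*(-19) = (11 + (15*(1/8) + 12*(-1/6)))*(-19) = (11 + (15/8 - 2))*(-19) = (11 - 1/8)*(-19) = (87/8)*(-19) = -1653/8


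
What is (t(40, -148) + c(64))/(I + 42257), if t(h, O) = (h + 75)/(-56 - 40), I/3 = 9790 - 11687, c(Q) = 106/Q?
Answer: 11/877584 ≈ 1.2534e-5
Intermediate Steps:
I = -5691 (I = 3*(9790 - 11687) = 3*(-1897) = -5691)
t(h, O) = -25/32 - h/96 (t(h, O) = (75 + h)/(-96) = (75 + h)*(-1/96) = -25/32 - h/96)
(t(40, -148) + c(64))/(I + 42257) = ((-25/32 - 1/96*40) + 106/64)/(-5691 + 42257) = ((-25/32 - 5/12) + 106*(1/64))/36566 = (-115/96 + 53/32)*(1/36566) = (11/24)*(1/36566) = 11/877584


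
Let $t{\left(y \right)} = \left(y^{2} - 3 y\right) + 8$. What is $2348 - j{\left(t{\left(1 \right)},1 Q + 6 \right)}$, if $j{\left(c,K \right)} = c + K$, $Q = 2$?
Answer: $2334$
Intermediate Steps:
$t{\left(y \right)} = 8 + y^{2} - 3 y$
$j{\left(c,K \right)} = K + c$
$2348 - j{\left(t{\left(1 \right)},1 Q + 6 \right)} = 2348 - \left(\left(1 \cdot 2 + 6\right) + \left(8 + 1^{2} - 3\right)\right) = 2348 - \left(\left(2 + 6\right) + \left(8 + 1 - 3\right)\right) = 2348 - \left(8 + 6\right) = 2348 - 14 = 2334$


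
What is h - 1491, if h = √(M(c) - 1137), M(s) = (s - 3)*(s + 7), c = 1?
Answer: -1491 + I*√1153 ≈ -1491.0 + 33.956*I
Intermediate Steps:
M(s) = (-3 + s)*(7 + s)
h = I*√1153 (h = √((-21 + 1² + 4*1) - 1137) = √((-21 + 1 + 4) - 1137) = √(-16 - 1137) = √(-1153) = I*√1153 ≈ 33.956*I)
h - 1491 = I*√1153 - 1491 = -1491 + I*√1153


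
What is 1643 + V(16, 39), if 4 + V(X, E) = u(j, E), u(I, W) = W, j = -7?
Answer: 1678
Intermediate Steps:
V(X, E) = -4 + E
1643 + V(16, 39) = 1643 + (-4 + 39) = 1643 + 35 = 1678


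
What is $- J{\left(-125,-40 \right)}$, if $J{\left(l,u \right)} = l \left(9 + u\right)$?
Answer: $-3875$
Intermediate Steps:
$- J{\left(-125,-40 \right)} = - \left(-125\right) \left(9 - 40\right) = - \left(-125\right) \left(-31\right) = \left(-1\right) 3875 = -3875$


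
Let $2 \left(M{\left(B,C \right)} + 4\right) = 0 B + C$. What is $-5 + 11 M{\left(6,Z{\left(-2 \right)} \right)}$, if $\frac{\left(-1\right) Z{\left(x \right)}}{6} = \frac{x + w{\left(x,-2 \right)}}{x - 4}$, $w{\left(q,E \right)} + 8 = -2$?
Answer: $-115$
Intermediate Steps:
$w{\left(q,E \right)} = -10$ ($w{\left(q,E \right)} = -8 - 2 = -10$)
$Z{\left(x \right)} = - \frac{6 \left(-10 + x\right)}{-4 + x}$ ($Z{\left(x \right)} = - 6 \frac{x - 10}{x - 4} = - 6 \frac{-10 + x}{-4 + x} = - \frac{6 \left(-10 + x\right)}{-4 + x}$)
$M{\left(B,C \right)} = -4 + \frac{C}{2}$ ($M{\left(B,C \right)} = -4 + \frac{0 B + C}{2} = -4 + \frac{0 + C}{2} = -4 + \frac{C}{2}$)
$-5 + 11 M{\left(6,Z{\left(-2 \right)} \right)} = -5 + 11 \left(-4 + \frac{6 \frac{1}{-4 - 2} \left(10 - -2\right)}{2}\right) = -5 + 11 \left(-4 + \frac{6 \frac{1}{-6} \left(10 + 2\right)}{2}\right) = -5 + 11 \left(-4 + \frac{6 \left(- \frac{1}{6}\right) 12}{2}\right) = -5 + 11 \left(-4 + \frac{1}{2} \left(-12\right)\right) = -5 + 11 \left(-4 - 6\right) = -5 + 11 \left(-10\right) = -5 - 110 = -115$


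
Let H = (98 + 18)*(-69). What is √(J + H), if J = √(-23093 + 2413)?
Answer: √(-8004 + 2*I*√5170) ≈ 0.8037 + 89.469*I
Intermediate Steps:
J = 2*I*√5170 (J = √(-20680) = 2*I*√5170 ≈ 143.81*I)
H = -8004 (H = 116*(-69) = -8004)
√(J + H) = √(2*I*√5170 - 8004) = √(-8004 + 2*I*√5170)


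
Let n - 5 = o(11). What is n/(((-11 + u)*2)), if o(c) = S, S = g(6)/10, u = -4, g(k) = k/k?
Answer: -17/100 ≈ -0.17000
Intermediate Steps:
g(k) = 1
S = ⅒ (S = 1/10 = 1*(⅒) = ⅒ ≈ 0.10000)
o(c) = ⅒
n = 51/10 (n = 5 + ⅒ = 51/10 ≈ 5.1000)
n/(((-11 + u)*2)) = 51/(10*(((-11 - 4)*2))) = 51/(10*((-15*2))) = (51/10)/(-30) = (51/10)*(-1/30) = -17/100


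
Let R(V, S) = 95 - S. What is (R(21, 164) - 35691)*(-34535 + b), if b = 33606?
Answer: 33221040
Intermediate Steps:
(R(21, 164) - 35691)*(-34535 + b) = ((95 - 1*164) - 35691)*(-34535 + 33606) = ((95 - 164) - 35691)*(-929) = (-69 - 35691)*(-929) = -35760*(-929) = 33221040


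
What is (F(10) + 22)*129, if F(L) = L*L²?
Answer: 131838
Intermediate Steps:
F(L) = L³
(F(10) + 22)*129 = (10³ + 22)*129 = (1000 + 22)*129 = 1022*129 = 131838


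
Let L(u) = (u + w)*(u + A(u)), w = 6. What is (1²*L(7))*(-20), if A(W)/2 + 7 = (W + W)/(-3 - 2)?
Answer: 3276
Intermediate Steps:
A(W) = -14 - 4*W/5 (A(W) = -14 + 2*((W + W)/(-3 - 2)) = -14 + 2*((2*W)/(-5)) = -14 + 2*((2*W)*(-⅕)) = -14 + 2*(-2*W/5) = -14 - 4*W/5)
L(u) = (-14 + u/5)*(6 + u) (L(u) = (u + 6)*(u + (-14 - 4*u/5)) = (6 + u)*(-14 + u/5) = (-14 + u/5)*(6 + u))
(1²*L(7))*(-20) = (1²*(-84 - 64/5*7 + (⅕)*7²))*(-20) = (1*(-84 - 448/5 + (⅕)*49))*(-20) = (1*(-84 - 448/5 + 49/5))*(-20) = (1*(-819/5))*(-20) = -819/5*(-20) = 3276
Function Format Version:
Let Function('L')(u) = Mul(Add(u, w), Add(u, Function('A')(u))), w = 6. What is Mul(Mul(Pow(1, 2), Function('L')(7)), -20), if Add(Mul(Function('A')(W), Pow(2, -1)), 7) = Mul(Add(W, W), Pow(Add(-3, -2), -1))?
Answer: 3276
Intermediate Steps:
Function('A')(W) = Add(-14, Mul(Rational(-4, 5), W)) (Function('A')(W) = Add(-14, Mul(2, Mul(Add(W, W), Pow(Add(-3, -2), -1)))) = Add(-14, Mul(2, Mul(Mul(2, W), Pow(-5, -1)))) = Add(-14, Mul(2, Mul(Mul(2, W), Rational(-1, 5)))) = Add(-14, Mul(2, Mul(Rational(-2, 5), W))) = Add(-14, Mul(Rational(-4, 5), W)))
Function('L')(u) = Mul(Add(-14, Mul(Rational(1, 5), u)), Add(6, u)) (Function('L')(u) = Mul(Add(u, 6), Add(u, Add(-14, Mul(Rational(-4, 5), u)))) = Mul(Add(6, u), Add(-14, Mul(Rational(1, 5), u))) = Mul(Add(-14, Mul(Rational(1, 5), u)), Add(6, u)))
Mul(Mul(Pow(1, 2), Function('L')(7)), -20) = Mul(Mul(Pow(1, 2), Add(-84, Mul(Rational(-64, 5), 7), Mul(Rational(1, 5), Pow(7, 2)))), -20) = Mul(Mul(1, Add(-84, Rational(-448, 5), Mul(Rational(1, 5), 49))), -20) = Mul(Mul(1, Add(-84, Rational(-448, 5), Rational(49, 5))), -20) = Mul(Mul(1, Rational(-819, 5)), -20) = Mul(Rational(-819, 5), -20) = 3276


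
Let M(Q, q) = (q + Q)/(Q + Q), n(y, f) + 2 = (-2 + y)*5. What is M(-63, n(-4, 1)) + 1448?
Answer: 182543/126 ≈ 1448.8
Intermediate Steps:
n(y, f) = -12 + 5*y (n(y, f) = -2 + (-2 + y)*5 = -2 + (-10 + 5*y) = -12 + 5*y)
M(Q, q) = (Q + q)/(2*Q) (M(Q, q) = (Q + q)/((2*Q)) = (Q + q)*(1/(2*Q)) = (Q + q)/(2*Q))
M(-63, n(-4, 1)) + 1448 = (½)*(-63 + (-12 + 5*(-4)))/(-63) + 1448 = (½)*(-1/63)*(-63 + (-12 - 20)) + 1448 = (½)*(-1/63)*(-63 - 32) + 1448 = (½)*(-1/63)*(-95) + 1448 = 95/126 + 1448 = 182543/126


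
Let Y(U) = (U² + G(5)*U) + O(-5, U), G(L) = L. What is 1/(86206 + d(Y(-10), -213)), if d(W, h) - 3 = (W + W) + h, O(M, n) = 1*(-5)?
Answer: 1/86086 ≈ 1.1616e-5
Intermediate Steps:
O(M, n) = -5
Y(U) = -5 + U² + 5*U (Y(U) = (U² + 5*U) - 5 = -5 + U² + 5*U)
d(W, h) = 3 + h + 2*W (d(W, h) = 3 + ((W + W) + h) = 3 + (2*W + h) = 3 + (h + 2*W) = 3 + h + 2*W)
1/(86206 + d(Y(-10), -213)) = 1/(86206 + (3 - 213 + 2*(-5 + (-10)² + 5*(-10)))) = 1/(86206 + (3 - 213 + 2*(-5 + 100 - 50))) = 1/(86206 + (3 - 213 + 2*45)) = 1/(86206 + (3 - 213 + 90)) = 1/(86206 - 120) = 1/86086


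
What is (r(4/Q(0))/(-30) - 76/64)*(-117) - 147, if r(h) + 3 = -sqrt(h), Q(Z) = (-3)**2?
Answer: -1789/80 ≈ -22.362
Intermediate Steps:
Q(Z) = 9
r(h) = -3 - sqrt(h)
(r(4/Q(0))/(-30) - 76/64)*(-117) - 147 = ((-3 - sqrt(4/9))/(-30) - 76/64)*(-117) - 147 = ((-3 - sqrt(4*(1/9)))*(-1/30) - 76*1/64)*(-117) - 147 = ((-3 - sqrt(4/9))*(-1/30) - 19/16)*(-117) - 147 = ((-3 - 1*2/3)*(-1/30) - 19/16)*(-117) - 147 = ((-3 - 2/3)*(-1/30) - 19/16)*(-117) - 147 = (-11/3*(-1/30) - 19/16)*(-117) - 147 = (11/90 - 19/16)*(-117) - 147 = -767/720*(-117) - 147 = 9971/80 - 147 = -1789/80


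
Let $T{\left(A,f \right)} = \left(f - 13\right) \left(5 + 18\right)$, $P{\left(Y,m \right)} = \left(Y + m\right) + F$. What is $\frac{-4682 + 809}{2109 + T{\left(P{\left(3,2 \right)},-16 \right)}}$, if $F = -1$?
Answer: $- \frac{3873}{1442} \approx -2.6859$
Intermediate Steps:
$P{\left(Y,m \right)} = -1 + Y + m$ ($P{\left(Y,m \right)} = \left(Y + m\right) - 1 = -1 + Y + m$)
$T{\left(A,f \right)} = -299 + 23 f$ ($T{\left(A,f \right)} = \left(-13 + f\right) 23 = -299 + 23 f$)
$\frac{-4682 + 809}{2109 + T{\left(P{\left(3,2 \right)},-16 \right)}} = \frac{-4682 + 809}{2109 + \left(-299 + 23 \left(-16\right)\right)} = - \frac{3873}{2109 - 667} = - \frac{3873}{1442}$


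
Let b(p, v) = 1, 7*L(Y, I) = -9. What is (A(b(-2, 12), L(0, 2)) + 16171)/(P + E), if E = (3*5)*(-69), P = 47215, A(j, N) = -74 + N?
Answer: 11267/32326 ≈ 0.34854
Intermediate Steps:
L(Y, I) = -9/7 (L(Y, I) = (1/7)*(-9) = -9/7)
E = -1035 (E = 15*(-69) = -1035)
(A(b(-2, 12), L(0, 2)) + 16171)/(P + E) = ((-74 - 9/7) + 16171)/(47215 - 1035) = (-527/7 + 16171)/46180 = (112670/7)*(1/46180) = 11267/32326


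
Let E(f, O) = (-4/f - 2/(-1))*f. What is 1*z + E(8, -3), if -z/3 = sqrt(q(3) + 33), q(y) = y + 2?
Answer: 12 - 3*sqrt(38) ≈ -6.4932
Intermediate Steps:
q(y) = 2 + y
z = -3*sqrt(38) (z = -3*sqrt((2 + 3) + 33) = -3*sqrt(5 + 33) = -3*sqrt(38) ≈ -18.493)
E(f, O) = f*(2 - 4/f) (E(f, O) = (-4/f - 2*(-1))*f = (-4/f + 2)*f = (2 - 4/f)*f = f*(2 - 4/f))
1*z + E(8, -3) = 1*(-3*sqrt(38)) + (-4 + 2*8) = -3*sqrt(38) + (-4 + 16) = -3*sqrt(38) + 12 = 12 - 3*sqrt(38)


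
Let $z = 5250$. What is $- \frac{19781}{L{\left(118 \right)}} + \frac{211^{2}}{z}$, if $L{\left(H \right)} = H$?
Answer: $- \frac{24649193}{154875} \approx -159.16$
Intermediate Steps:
$- \frac{19781}{L{\left(118 \right)}} + \frac{211^{2}}{z} = - \frac{19781}{118} + \frac{211^{2}}{5250} = \left(-19781\right) \frac{1}{118} + 44521 \cdot \frac{1}{5250} = - \frac{19781}{118} + \frac{44521}{5250} = - \frac{24649193}{154875}$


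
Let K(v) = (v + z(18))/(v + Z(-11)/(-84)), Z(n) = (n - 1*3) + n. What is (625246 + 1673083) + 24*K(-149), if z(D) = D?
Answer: 28708691635/12491 ≈ 2.2984e+6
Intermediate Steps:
Z(n) = -3 + 2*n (Z(n) = (n - 3) + n = (-3 + n) + n = -3 + 2*n)
K(v) = (18 + v)/(25/84 + v) (K(v) = (v + 18)/(v + (-3 + 2*(-11))/(-84)) = (18 + v)/(v + (-3 - 22)*(-1/84)) = (18 + v)/(v - 25*(-1/84)) = (18 + v)/(v + 25/84) = (18 + v)/(25/84 + v))
(625246 + 1673083) + 24*K(-149) = (625246 + 1673083) + 24*(84*(18 - 149)/(25 + 84*(-149))) = 2298329 + 24*(84*(-131)/(25 - 12516)) = 2298329 + 24*(84*(-131)/(-12491)) = 2298329 + 24*(84*(-1/12491)*(-131)) = 2298329 + 24*(11004/12491) = 2298329 + 264096/12491 = 28708691635/12491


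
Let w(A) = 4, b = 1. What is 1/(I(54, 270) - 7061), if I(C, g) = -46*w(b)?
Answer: -1/7245 ≈ -0.00013803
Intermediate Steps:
I(C, g) = -184 (I(C, g) = -46*4 = -184)
1/(I(54, 270) - 7061) = 1/(-184 - 7061) = 1/(-7245) = -1/7245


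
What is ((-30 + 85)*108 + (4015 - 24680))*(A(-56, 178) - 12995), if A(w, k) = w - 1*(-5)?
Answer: 192102350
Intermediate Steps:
A(w, k) = 5 + w (A(w, k) = w + 5 = 5 + w)
((-30 + 85)*108 + (4015 - 24680))*(A(-56, 178) - 12995) = ((-30 + 85)*108 + (4015 - 24680))*((5 - 56) - 12995) = (55*108 - 20665)*(-51 - 12995) = (5940 - 20665)*(-13046) = -14725*(-13046) = 192102350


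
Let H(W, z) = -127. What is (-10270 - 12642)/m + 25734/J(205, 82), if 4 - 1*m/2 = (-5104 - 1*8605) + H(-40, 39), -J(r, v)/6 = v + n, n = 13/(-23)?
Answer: -86670723/1620145 ≈ -53.496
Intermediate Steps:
n = -13/23 (n = 13*(-1/23) = -13/23 ≈ -0.56522)
J(r, v) = 78/23 - 6*v (J(r, v) = -6*(v - 13/23) = -6*(-13/23 + v) = 78/23 - 6*v)
m = 27680 (m = 8 - 2*((-5104 - 1*8605) - 127) = 8 - 2*((-5104 - 8605) - 127) = 8 - 2*(-13709 - 127) = 8 - 2*(-13836) = 8 + 27672 = 27680)
(-10270 - 12642)/m + 25734/J(205, 82) = (-10270 - 12642)/27680 + 25734/(78/23 - 6*82) = -22912*1/27680 + 25734/(78/23 - 492) = -716/865 + 25734/(-11238/23) = -716/865 + 25734*(-23/11238) = -716/865 - 98647/1873 = -86670723/1620145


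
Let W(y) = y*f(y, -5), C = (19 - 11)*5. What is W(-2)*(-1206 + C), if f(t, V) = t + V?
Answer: -16324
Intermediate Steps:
f(t, V) = V + t
C = 40 (C = 8*5 = 40)
W(y) = y*(-5 + y)
W(-2)*(-1206 + C) = (-2*(-5 - 2))*(-1206 + 40) = -2*(-7)*(-1166) = 14*(-1166) = -16324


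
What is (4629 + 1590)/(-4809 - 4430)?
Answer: -6219/9239 ≈ -0.67312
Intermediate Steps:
(4629 + 1590)/(-4809 - 4430) = 6219/(-9239) = 6219*(-1/9239) = -6219/9239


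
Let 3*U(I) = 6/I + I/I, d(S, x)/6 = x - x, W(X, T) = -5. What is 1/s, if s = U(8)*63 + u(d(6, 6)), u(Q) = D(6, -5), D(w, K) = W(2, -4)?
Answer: 4/127 ≈ 0.031496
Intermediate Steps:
D(w, K) = -5
d(S, x) = 0 (d(S, x) = 6*(x - x) = 6*0 = 0)
u(Q) = -5
U(I) = ⅓ + 2/I (U(I) = (6/I + I/I)/3 = (6/I + 1)/3 = (1 + 6/I)/3 = ⅓ + 2/I)
s = 127/4 (s = ((⅓)*(6 + 8)/8)*63 - 5 = ((⅓)*(⅛)*14)*63 - 5 = (7/12)*63 - 5 = 147/4 - 5 = 127/4 ≈ 31.750)
1/s = 1/(127/4) = 4/127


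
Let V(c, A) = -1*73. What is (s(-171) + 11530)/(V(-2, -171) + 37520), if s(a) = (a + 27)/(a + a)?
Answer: 219078/711493 ≈ 0.30791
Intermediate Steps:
s(a) = (27 + a)/(2*a) (s(a) = (27 + a)/((2*a)) = (27 + a)*(1/(2*a)) = (27 + a)/(2*a))
V(c, A) = -73
(s(-171) + 11530)/(V(-2, -171) + 37520) = ((½)*(27 - 171)/(-171) + 11530)/(-73 + 37520) = ((½)*(-1/171)*(-144) + 11530)/37447 = (8/19 + 11530)*(1/37447) = (219078/19)*(1/37447) = 219078/711493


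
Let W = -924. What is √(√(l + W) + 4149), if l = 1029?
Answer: √(4149 + √105) ≈ 64.492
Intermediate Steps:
√(√(l + W) + 4149) = √(√(1029 - 924) + 4149) = √(√105 + 4149) = √(4149 + √105)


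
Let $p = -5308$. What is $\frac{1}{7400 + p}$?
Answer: $\frac{1}{2092} \approx 0.00047801$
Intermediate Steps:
$\frac{1}{7400 + p} = \frac{1}{7400 - 5308} = \frac{1}{2092}$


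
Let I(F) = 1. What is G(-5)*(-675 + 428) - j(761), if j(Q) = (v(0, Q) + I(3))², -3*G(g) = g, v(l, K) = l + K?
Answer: -1743167/3 ≈ -5.8106e+5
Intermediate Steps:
v(l, K) = K + l
G(g) = -g/3
j(Q) = (1 + Q)² (j(Q) = ((Q + 0) + 1)² = (Q + 1)² = (1 + Q)²)
G(-5)*(-675 + 428) - j(761) = (-⅓*(-5))*(-675 + 428) - (1 + 761)² = (5/3)*(-247) - 1*762² = -1235/3 - 1*580644 = -1235/3 - 580644 = -1743167/3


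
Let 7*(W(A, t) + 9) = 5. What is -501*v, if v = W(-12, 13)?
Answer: 29058/7 ≈ 4151.1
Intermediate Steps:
W(A, t) = -58/7 (W(A, t) = -9 + (⅐)*5 = -9 + 5/7 = -58/7)
v = -58/7 ≈ -8.2857
-501*v = -501*(-58/7) = 29058/7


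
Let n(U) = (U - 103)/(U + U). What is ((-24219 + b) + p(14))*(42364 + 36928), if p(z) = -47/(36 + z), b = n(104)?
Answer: -2496581231649/1300 ≈ -1.9204e+9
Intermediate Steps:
n(U) = (-103 + U)/(2*U) (n(U) = (-103 + U)/((2*U)) = (-103 + U)*(1/(2*U)) = (-103 + U)/(2*U))
b = 1/208 (b = (½)*(-103 + 104)/104 = (½)*(1/104)*1 = 1/208 ≈ 0.0048077)
((-24219 + b) + p(14))*(42364 + 36928) = ((-24219 + 1/208) - 47/(36 + 14))*(42364 + 36928) = (-5037551/208 - 47/50)*79292 = -125943663/5200*79292 = -2496581231649/1300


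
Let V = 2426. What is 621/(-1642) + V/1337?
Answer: 3153215/2195354 ≈ 1.4363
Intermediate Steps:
621/(-1642) + V/1337 = 621/(-1642) + 2426/1337 = 621*(-1/1642) + 2426*(1/1337) = -621/1642 + 2426/1337 = 3153215/2195354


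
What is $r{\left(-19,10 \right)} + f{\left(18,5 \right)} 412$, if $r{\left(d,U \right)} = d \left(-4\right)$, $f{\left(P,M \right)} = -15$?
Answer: $-6104$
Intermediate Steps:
$r{\left(d,U \right)} = - 4 d$
$r{\left(-19,10 \right)} + f{\left(18,5 \right)} 412 = \left(-4\right) \left(-19\right) - 6180 = 76 - 6180 = -6104$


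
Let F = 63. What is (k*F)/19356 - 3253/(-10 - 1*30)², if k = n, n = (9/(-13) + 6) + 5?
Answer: -67086557/33550400 ≈ -1.9996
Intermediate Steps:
n = 134/13 (n = (9*(-1/13) + 6) + 5 = (-9/13 + 6) + 5 = 69/13 + 5 = 134/13 ≈ 10.308)
k = 134/13 ≈ 10.308
(k*F)/19356 - 3253/(-10 - 1*30)² = ((134/13)*63)/19356 - 3253/(-10 - 1*30)² = (8442/13)*(1/19356) - 3253/(-10 - 30)² = 1407/41938 - 3253/((-40)²) = 1407/41938 - 3253/1600 = -67086557/33550400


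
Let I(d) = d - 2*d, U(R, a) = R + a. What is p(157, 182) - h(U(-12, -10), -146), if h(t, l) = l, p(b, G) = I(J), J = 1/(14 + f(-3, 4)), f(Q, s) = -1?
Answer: 1897/13 ≈ 145.92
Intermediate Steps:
J = 1/13 (J = 1/(14 - 1) = 1/13 ≈ 0.076923)
I(d) = -d
p(b, G) = -1/13 (p(b, G) = -1*1/13 = -1/13)
p(157, 182) - h(U(-12, -10), -146) = -1/13 - 1*(-146) = -1/13 + 146 = 1897/13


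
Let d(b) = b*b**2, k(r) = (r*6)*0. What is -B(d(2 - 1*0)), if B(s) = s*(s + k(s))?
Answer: -64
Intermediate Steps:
k(r) = 0 (k(r) = (6*r)*0 = 0)
d(b) = b**3
B(s) = s**2 (B(s) = s*(s + 0) = s*s = s**2)
-B(d(2 - 1*0)) = -((2 - 1*0)**3)**2 = -((2 + 0)**3)**2 = -(2**3)**2 = -1*8**2 = -1*64 = -64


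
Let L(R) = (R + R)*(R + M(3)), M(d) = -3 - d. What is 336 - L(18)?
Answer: -96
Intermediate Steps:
L(R) = 2*R*(-6 + R) (L(R) = (R + R)*(R + (-3 - 1*3)) = (2*R)*(R + (-3 - 3)) = (2*R)*(R - 6) = (2*R)*(-6 + R) = 2*R*(-6 + R))
336 - L(18) = 336 - 2*18*(-6 + 18) = 336 - 2*18*12 = 336 - 1*432 = 336 - 432 = -96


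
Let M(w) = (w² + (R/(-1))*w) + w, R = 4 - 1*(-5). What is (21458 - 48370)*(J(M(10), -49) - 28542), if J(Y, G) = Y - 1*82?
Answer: 769790848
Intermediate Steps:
R = 9 (R = 4 + 5 = 9)
M(w) = w² - 8*w (M(w) = (w² + (9/(-1))*w) + w = (w² + (9*(-1))*w) + w = (w² - 9*w) + w = w² - 8*w)
J(Y, G) = -82 + Y (J(Y, G) = Y - 82 = -82 + Y)
(21458 - 48370)*(J(M(10), -49) - 28542) = (21458 - 48370)*((-82 + 10*(-8 + 10)) - 28542) = -26912*((-82 + 10*2) - 28542) = -26912*((-82 + 20) - 28542) = -26912*(-62 - 28542) = -26912*(-28604) = 769790848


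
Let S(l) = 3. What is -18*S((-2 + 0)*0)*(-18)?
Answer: 972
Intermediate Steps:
-18*S((-2 + 0)*0)*(-18) = -18*3*(-18) = -54*(-18) = 972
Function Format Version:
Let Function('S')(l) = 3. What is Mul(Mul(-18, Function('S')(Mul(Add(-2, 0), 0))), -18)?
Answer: 972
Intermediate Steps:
Mul(Mul(-18, Function('S')(Mul(Add(-2, 0), 0))), -18) = Mul(Mul(-18, 3), -18) = Mul(-54, -18) = 972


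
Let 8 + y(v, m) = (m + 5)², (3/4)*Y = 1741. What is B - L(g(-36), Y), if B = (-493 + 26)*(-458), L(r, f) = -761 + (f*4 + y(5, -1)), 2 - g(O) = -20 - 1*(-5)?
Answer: 616061/3 ≈ 2.0535e+5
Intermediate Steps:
g(O) = 17 (g(O) = 2 - (-20 - 1*(-5)) = 2 - (-20 + 5) = 2 - 1*(-15) = 2 + 15 = 17)
Y = 6964/3 (Y = (4/3)*1741 = 6964/3 ≈ 2321.3)
y(v, m) = -8 + (5 + m)² (y(v, m) = -8 + (m + 5)² = -8 + (5 + m)²)
L(r, f) = -753 + 4*f (L(r, f) = -761 + (f*4 + (-8 + (5 - 1)²)) = -761 + (4*f + (-8 + 4²)) = -761 + (4*f + (-8 + 16)) = -761 + (4*f + 8) = -761 + (8 + 4*f) = -753 + 4*f)
B = 213886 (B = -467*(-458) = 213886)
B - L(g(-36), Y) = 213886 - (-753 + 4*(6964/3)) = 213886 - (-753 + 27856/3) = 213886 - 1*25597/3 = 213886 - 25597/3 = 616061/3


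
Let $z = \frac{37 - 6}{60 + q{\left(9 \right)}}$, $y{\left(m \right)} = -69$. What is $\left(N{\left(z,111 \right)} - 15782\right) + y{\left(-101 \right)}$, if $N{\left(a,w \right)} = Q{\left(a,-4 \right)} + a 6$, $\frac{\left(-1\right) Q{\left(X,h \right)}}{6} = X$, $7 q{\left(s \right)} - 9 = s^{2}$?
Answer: $-15851$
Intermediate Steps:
$q{\left(s \right)} = \frac{9}{7} + \frac{s^{2}}{7}$
$z = \frac{217}{510}$ ($z = \frac{37 - 6}{60 + \left(\frac{9}{7} + \frac{9^{2}}{7}\right)} = \frac{31}{60 + \left(\frac{9}{7} + \frac{1}{7} \cdot 81\right)} = \frac{31}{60 + \left(\frac{9}{7} + \frac{81}{7}\right)} = \frac{31}{60 + \frac{90}{7}} = \frac{31}{\frac{510}{7}} = 31 \cdot \frac{7}{510} = \frac{217}{510} \approx 0.42549$)
$Q{\left(X,h \right)} = - 6 X$
$N{\left(a,w \right)} = 0$ ($N{\left(a,w \right)} = - 6 a + a 6 = - 6 a + 6 a = 0$)
$\left(N{\left(z,111 \right)} - 15782\right) + y{\left(-101 \right)} = \left(0 - 15782\right) - 69 = -15782 - 69 = -15851$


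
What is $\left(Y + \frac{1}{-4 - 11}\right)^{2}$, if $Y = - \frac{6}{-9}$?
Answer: $\frac{9}{25} \approx 0.36$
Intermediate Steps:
$Y = \frac{2}{3}$ ($Y = \left(-6\right) \left(- \frac{1}{9}\right) = \frac{2}{3} \approx 0.66667$)
$\left(Y + \frac{1}{-4 - 11}\right)^{2} = \left(\frac{2}{3} + \frac{1}{-4 - 11}\right)^{2} = \left(\frac{2}{3} + \frac{1}{-15}\right)^{2} = \left(\frac{2}{3} - \frac{1}{15}\right)^{2} = \left(\frac{3}{5}\right)^{2} = \frac{9}{25}$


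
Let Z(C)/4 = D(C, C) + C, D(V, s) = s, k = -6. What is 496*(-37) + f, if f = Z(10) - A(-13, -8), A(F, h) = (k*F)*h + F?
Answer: -17635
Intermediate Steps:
Z(C) = 8*C (Z(C) = 4*(C + C) = 4*(2*C) = 8*C)
A(F, h) = F - 6*F*h (A(F, h) = (-6*F)*h + F = -6*F*h + F = F - 6*F*h)
f = 717 (f = 8*10 - (-13)*(1 - 6*(-8)) = 80 - (-13)*(1 + 48) = 80 - (-13)*49 = 80 - 1*(-637) = 80 + 637 = 717)
496*(-37) + f = 496*(-37) + 717 = -18352 + 717 = -17635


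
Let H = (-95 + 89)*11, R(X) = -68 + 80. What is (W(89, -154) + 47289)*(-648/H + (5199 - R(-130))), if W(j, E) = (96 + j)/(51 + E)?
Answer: 2703173010/11 ≈ 2.4574e+8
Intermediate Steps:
R(X) = 12
H = -66 (H = -6*11 = -66)
W(j, E) = (96 + j)/(51 + E)
(W(89, -154) + 47289)*(-648/H + (5199 - R(-130))) = ((96 + 89)/(51 - 154) + 47289)*(-648/(-66) + (5199 - 1*12)) = (185/(-103) + 47289)*(-648*(-1/66) + (5199 - 12)) = (-1/103*185 + 47289)*(108/11 + 5187) = (-185/103 + 47289)*(57165/11) = (4870582/103)*(57165/11) = 2703173010/11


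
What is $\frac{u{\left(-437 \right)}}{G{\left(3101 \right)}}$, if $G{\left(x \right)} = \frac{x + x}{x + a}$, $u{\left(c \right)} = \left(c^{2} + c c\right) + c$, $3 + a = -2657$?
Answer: $\frac{24034563}{886} \approx 27127.0$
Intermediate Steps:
$a = -2660$ ($a = -3 - 2657 = -2660$)
$u{\left(c \right)} = c + 2 c^{2}$ ($u{\left(c \right)} = \left(c^{2} + c^{2}\right) + c = 2 c^{2} + c = c + 2 c^{2}$)
$G{\left(x \right)} = \frac{2 x}{-2660 + x}$ ($G{\left(x \right)} = \frac{x + x}{x - 2660} = \frac{2 x}{-2660 + x}$)
$\frac{u{\left(-437 \right)}}{G{\left(3101 \right)}} = \frac{\left(-437\right) \left(1 + 2 \left(-437\right)\right)}{2 \cdot 3101 \frac{1}{-2660 + 3101}} = \frac{\left(-437\right) \left(1 - 874\right)}{2 \cdot 3101 \cdot \frac{1}{441}} = \frac{\left(-437\right) \left(-873\right)}{2 \cdot 3101 \cdot \frac{1}{441}} = \frac{381501}{\frac{886}{63}} = 381501 \cdot \frac{63}{886} = \frac{24034563}{886}$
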